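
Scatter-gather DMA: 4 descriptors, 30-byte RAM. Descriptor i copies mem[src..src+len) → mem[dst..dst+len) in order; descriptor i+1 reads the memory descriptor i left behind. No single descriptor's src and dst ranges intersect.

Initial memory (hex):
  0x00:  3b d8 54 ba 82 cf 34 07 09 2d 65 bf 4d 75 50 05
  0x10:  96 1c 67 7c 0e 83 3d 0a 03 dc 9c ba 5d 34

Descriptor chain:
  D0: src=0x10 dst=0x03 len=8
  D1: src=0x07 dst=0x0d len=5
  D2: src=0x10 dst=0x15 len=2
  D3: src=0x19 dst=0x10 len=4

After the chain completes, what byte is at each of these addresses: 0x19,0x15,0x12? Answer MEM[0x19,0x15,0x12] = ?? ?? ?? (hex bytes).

D0: mem[0x03..0x0a] <- [96 1c 67 7c 0e 83 3d 0a]
D1: mem[0x0d..0x11] <- [0e 83 3d 0a bf]
D2: mem[0x15..0x16] <- [0a bf]
D3: mem[0x10..0x13] <- [dc 9c ba 5d]
query mem[0x19]=0xdc, mem[0x15]=0x0a, mem[0x12]=0xba

MEM[0x19,0x15,0x12] = dc 0a ba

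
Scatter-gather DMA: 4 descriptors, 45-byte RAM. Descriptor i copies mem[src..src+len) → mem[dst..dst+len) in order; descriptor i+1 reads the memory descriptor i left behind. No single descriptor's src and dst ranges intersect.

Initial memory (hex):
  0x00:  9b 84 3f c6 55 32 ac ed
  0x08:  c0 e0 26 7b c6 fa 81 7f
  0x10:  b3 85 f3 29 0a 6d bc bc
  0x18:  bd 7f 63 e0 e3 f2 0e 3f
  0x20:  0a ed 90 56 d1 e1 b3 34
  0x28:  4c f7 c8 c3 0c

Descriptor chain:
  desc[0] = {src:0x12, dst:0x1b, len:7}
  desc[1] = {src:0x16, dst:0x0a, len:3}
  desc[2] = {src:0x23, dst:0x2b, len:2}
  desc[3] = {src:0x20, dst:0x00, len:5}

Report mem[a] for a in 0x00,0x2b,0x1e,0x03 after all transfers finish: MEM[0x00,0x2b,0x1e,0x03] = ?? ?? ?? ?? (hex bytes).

[0] 0x12->0x1b len=7 : f3 29 0a 6d bc bc bd
[1] 0x16->0x0a len=3 : bc bc bd
[2] 0x23->0x2b len=2 : 56 d1
[3] 0x20->0x00 len=5 : bc bd 90 56 d1
query mem[0x00]=0xbc, mem[0x2b]=0x56, mem[0x1e]=0x6d, mem[0x03]=0x56

MEM[0x00,0x2b,0x1e,0x03] = bc 56 6d 56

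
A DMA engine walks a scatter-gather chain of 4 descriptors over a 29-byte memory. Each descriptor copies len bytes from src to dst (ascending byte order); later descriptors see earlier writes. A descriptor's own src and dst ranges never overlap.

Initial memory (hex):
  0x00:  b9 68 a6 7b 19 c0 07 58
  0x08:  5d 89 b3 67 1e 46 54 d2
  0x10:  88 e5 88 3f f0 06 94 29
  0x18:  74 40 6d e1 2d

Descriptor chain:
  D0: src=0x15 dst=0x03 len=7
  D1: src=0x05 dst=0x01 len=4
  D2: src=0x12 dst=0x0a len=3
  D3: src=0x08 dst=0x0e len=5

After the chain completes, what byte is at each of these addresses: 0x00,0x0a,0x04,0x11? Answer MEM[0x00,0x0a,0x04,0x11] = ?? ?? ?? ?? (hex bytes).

D0: mem[0x03..0x09] <- [06 94 29 74 40 6d e1]
D1: mem[0x01..0x04] <- [29 74 40 6d]
D2: mem[0x0a..0x0c] <- [88 3f f0]
D3: mem[0x0e..0x12] <- [6d e1 88 3f f0]
query mem[0x00]=0xb9, mem[0x0a]=0x88, mem[0x04]=0x6d, mem[0x11]=0x3f

MEM[0x00,0x0a,0x04,0x11] = b9 88 6d 3f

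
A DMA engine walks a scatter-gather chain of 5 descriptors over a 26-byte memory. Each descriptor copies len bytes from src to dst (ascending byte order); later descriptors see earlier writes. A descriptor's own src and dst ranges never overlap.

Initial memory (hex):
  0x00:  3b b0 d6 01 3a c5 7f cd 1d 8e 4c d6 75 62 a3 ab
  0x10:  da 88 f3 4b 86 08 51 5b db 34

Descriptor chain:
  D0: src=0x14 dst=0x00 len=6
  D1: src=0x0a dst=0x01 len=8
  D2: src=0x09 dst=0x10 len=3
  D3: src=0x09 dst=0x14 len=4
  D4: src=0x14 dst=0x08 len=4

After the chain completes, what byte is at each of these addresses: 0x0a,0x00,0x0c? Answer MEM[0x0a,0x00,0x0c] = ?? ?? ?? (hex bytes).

#0 dst[0x00+6] := {0x86,0x08,0x51,0x5b,0xdb,0x34}
#1 dst[0x01+8] := {0x4c,0xd6,0x75,0x62,0xa3,0xab,0xda,0x88}
#2 dst[0x10+3] := {0x8e,0x4c,0xd6}
#3 dst[0x14+4] := {0x8e,0x4c,0xd6,0x75}
#4 dst[0x08+4] := {0x8e,0x4c,0xd6,0x75}
query mem[0x0a]=0xd6, mem[0x00]=0x86, mem[0x0c]=0x75

MEM[0x0a,0x00,0x0c] = d6 86 75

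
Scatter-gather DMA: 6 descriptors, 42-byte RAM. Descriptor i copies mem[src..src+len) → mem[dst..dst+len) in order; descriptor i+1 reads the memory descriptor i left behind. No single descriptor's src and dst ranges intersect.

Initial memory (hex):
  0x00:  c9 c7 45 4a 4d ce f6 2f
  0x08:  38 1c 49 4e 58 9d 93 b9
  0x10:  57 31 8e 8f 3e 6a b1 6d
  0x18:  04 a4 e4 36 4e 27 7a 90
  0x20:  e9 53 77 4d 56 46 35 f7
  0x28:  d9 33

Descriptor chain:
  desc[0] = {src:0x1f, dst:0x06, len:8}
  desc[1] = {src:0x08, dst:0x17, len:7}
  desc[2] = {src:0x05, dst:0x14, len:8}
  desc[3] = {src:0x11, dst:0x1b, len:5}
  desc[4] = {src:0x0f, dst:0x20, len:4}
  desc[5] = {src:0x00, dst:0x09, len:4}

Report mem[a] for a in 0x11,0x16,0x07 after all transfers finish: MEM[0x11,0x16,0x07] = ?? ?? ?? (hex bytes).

MEM[0x11,0x16,0x07] = 31 e9 e9

  after D0: wrote 8B at 0x06 = 90e953774d564635
  after D1: wrote 7B at 0x17 = 53774d56463593
  after D2: wrote 8B at 0x14 = ce90e953774d5646
  after D3: wrote 5B at 0x1b = 318e8fce90
  after D4: wrote 4B at 0x20 = b957318e
  after D5: wrote 4B at 0x09 = c9c7454a
query mem[0x11]=0x31, mem[0x16]=0xe9, mem[0x07]=0xe9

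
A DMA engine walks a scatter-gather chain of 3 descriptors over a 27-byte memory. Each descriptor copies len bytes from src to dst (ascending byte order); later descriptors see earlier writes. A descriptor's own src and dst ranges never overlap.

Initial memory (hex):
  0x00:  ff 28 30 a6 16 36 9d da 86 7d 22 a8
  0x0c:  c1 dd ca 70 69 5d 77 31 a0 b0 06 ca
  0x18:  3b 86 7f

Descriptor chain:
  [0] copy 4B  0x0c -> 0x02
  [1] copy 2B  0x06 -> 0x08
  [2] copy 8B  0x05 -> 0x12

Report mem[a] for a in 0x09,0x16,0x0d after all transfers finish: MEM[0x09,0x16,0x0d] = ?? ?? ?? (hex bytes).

[0] 0x0c->0x02 len=4 : c1 dd ca 70
[1] 0x06->0x08 len=2 : 9d da
[2] 0x05->0x12 len=8 : 70 9d da 9d da 22 a8 c1
query mem[0x09]=0xda, mem[0x16]=0xda, mem[0x0d]=0xdd

MEM[0x09,0x16,0x0d] = da da dd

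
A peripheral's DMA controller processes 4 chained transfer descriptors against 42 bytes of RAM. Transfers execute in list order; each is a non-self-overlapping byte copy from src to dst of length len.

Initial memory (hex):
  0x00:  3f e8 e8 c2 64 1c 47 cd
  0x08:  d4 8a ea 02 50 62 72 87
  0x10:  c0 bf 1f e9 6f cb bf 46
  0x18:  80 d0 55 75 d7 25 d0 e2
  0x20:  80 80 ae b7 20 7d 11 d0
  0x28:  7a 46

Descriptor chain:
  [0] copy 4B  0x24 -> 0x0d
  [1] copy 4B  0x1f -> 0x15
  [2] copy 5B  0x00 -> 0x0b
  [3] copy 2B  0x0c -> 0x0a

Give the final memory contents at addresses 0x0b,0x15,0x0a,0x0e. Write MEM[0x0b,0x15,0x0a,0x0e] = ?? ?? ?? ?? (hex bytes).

[0] 0x24->0x0d len=4 : 20 7d 11 d0
[1] 0x1f->0x15 len=4 : e2 80 80 ae
[2] 0x00->0x0b len=5 : 3f e8 e8 c2 64
[3] 0x0c->0x0a len=2 : e8 e8
query mem[0x0b]=0xe8, mem[0x15]=0xe2, mem[0x0a]=0xe8, mem[0x0e]=0xc2

MEM[0x0b,0x15,0x0a,0x0e] = e8 e2 e8 c2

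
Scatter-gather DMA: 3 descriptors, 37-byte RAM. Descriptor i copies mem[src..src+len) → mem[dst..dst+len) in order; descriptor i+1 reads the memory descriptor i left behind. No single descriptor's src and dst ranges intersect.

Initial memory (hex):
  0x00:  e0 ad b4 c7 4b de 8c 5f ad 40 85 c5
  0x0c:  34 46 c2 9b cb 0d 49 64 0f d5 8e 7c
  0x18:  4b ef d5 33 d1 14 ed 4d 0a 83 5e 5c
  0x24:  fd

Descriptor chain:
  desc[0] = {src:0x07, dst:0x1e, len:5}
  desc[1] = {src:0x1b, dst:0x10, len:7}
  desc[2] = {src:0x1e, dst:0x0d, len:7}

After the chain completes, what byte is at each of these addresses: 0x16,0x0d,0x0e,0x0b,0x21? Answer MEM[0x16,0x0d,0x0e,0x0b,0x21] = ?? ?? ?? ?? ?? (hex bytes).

MEM[0x16,0x0d,0x0e,0x0b,0x21] = 85 5f ad c5 85

D0: mem[0x1e..0x22] <- [5f ad 40 85 c5]
D1: mem[0x10..0x16] <- [33 d1 14 5f ad 40 85]
D2: mem[0x0d..0x13] <- [5f ad 40 85 c5 5c fd]
query mem[0x16]=0x85, mem[0x0d]=0x5f, mem[0x0e]=0xad, mem[0x0b]=0xc5, mem[0x21]=0x85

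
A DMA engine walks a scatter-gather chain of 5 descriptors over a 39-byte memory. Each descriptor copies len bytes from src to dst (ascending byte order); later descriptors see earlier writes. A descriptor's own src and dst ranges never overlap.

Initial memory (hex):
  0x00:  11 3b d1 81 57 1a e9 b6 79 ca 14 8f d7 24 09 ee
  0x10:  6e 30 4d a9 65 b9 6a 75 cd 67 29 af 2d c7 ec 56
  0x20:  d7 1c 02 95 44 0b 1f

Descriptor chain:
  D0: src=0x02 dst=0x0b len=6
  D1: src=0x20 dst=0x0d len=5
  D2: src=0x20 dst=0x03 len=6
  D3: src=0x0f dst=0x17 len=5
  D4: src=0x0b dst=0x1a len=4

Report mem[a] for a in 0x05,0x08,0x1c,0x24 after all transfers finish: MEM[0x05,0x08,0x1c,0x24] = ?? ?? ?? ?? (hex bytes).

MEM[0x05,0x08,0x1c,0x24] = 02 0b d7 44

#0 dst[0x0b+6] := {0xd1,0x81,0x57,0x1a,0xe9,0xb6}
#1 dst[0x0d+5] := {0xd7,0x1c,0x02,0x95,0x44}
#2 dst[0x03+6] := {0xd7,0x1c,0x02,0x95,0x44,0x0b}
#3 dst[0x17+5] := {0x02,0x95,0x44,0x4d,0xa9}
#4 dst[0x1a+4] := {0xd1,0x81,0xd7,0x1c}
query mem[0x05]=0x02, mem[0x08]=0x0b, mem[0x1c]=0xd7, mem[0x24]=0x44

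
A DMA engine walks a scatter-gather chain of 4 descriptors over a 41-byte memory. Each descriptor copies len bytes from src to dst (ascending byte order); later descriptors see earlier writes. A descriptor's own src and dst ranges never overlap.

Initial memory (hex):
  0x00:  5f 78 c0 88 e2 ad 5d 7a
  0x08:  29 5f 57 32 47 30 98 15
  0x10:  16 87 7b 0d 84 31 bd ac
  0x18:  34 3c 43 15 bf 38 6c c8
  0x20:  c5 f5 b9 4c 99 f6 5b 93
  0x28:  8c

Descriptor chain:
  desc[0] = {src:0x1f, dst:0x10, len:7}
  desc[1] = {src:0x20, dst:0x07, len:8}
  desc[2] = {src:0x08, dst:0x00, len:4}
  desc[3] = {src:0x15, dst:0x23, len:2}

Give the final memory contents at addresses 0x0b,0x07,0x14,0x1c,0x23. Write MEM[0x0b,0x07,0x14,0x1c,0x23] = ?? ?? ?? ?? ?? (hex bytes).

MEM[0x0b,0x07,0x14,0x1c,0x23] = 99 c5 4c bf 99

  after D0: wrote 7B at 0x10 = c8c5f5b94c99f6
  after D1: wrote 8B at 0x07 = c5f5b94c99f65b93
  after D2: wrote 4B at 0x00 = f5b94c99
  after D3: wrote 2B at 0x23 = 99f6
query mem[0x0b]=0x99, mem[0x07]=0xc5, mem[0x14]=0x4c, mem[0x1c]=0xbf, mem[0x23]=0x99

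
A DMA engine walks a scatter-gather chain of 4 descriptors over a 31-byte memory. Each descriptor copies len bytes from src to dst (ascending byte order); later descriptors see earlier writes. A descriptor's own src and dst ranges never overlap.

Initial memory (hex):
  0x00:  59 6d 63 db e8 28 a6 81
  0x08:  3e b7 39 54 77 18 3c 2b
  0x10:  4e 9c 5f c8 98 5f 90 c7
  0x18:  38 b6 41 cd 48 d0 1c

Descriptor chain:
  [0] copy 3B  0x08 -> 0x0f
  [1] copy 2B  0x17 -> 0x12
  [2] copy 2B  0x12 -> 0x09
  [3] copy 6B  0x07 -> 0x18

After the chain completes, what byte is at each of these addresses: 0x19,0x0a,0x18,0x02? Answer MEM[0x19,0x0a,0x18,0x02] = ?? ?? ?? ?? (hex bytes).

D0: mem[0x0f..0x11] <- [3e b7 39]
D1: mem[0x12..0x13] <- [c7 38]
D2: mem[0x09..0x0a] <- [c7 38]
D3: mem[0x18..0x1d] <- [81 3e c7 38 54 77]
query mem[0x19]=0x3e, mem[0x0a]=0x38, mem[0x18]=0x81, mem[0x02]=0x63

MEM[0x19,0x0a,0x18,0x02] = 3e 38 81 63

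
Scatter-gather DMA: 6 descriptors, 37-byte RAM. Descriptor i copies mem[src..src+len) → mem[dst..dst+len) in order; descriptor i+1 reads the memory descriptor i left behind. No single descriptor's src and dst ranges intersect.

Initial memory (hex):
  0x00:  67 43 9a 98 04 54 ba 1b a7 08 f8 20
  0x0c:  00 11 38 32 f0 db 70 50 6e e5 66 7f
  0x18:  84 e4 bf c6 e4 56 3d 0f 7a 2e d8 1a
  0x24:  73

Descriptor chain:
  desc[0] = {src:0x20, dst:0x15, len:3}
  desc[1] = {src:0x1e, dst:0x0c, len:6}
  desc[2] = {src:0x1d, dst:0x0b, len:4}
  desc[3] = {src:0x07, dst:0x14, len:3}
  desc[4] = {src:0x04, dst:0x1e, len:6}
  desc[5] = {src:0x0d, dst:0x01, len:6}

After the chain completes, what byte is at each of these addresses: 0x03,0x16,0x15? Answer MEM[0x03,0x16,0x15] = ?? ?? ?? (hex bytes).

MEM[0x03,0x16,0x15] = 2e 08 a7

[0] 0x20->0x15 len=3 : 7a 2e d8
[1] 0x1e->0x0c len=6 : 3d 0f 7a 2e d8 1a
[2] 0x1d->0x0b len=4 : 56 3d 0f 7a
[3] 0x07->0x14 len=3 : 1b a7 08
[4] 0x04->0x1e len=6 : 04 54 ba 1b a7 08
[5] 0x0d->0x01 len=6 : 0f 7a 2e d8 1a 70
query mem[0x03]=0x2e, mem[0x16]=0x08, mem[0x15]=0xa7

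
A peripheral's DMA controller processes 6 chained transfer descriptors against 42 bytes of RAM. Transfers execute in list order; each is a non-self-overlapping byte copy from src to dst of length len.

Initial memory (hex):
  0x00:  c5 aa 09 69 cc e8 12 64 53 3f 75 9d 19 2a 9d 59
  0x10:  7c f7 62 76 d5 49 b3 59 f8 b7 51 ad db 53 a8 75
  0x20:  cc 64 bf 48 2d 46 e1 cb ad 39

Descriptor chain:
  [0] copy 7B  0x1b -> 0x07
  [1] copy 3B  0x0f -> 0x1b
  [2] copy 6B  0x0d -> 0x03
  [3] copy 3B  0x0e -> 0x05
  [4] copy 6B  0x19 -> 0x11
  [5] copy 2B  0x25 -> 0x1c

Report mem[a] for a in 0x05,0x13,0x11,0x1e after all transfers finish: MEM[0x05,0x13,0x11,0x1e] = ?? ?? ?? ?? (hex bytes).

[0] 0x1b->0x07 len=7 : ad db 53 a8 75 cc 64
[1] 0x0f->0x1b len=3 : 59 7c f7
[2] 0x0d->0x03 len=6 : 64 9d 59 7c f7 62
[3] 0x0e->0x05 len=3 : 9d 59 7c
[4] 0x19->0x11 len=6 : b7 51 59 7c f7 a8
[5] 0x25->0x1c len=2 : 46 e1
query mem[0x05]=0x9d, mem[0x13]=0x59, mem[0x11]=0xb7, mem[0x1e]=0xa8

MEM[0x05,0x13,0x11,0x1e] = 9d 59 b7 a8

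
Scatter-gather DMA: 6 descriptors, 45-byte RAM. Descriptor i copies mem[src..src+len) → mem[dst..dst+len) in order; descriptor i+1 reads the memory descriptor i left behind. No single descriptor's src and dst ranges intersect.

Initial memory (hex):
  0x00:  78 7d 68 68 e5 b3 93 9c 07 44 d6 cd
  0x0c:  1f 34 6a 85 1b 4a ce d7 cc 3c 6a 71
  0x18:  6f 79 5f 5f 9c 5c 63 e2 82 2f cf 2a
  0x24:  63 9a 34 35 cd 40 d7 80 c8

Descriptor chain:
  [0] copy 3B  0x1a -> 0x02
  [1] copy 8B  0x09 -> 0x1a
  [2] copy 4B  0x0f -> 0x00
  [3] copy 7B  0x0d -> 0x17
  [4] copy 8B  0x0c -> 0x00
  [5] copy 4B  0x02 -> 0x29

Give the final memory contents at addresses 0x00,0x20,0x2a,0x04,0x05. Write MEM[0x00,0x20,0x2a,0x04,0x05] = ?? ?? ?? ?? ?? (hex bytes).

D0: mem[0x02..0x04] <- [5f 5f 9c]
D1: mem[0x1a..0x21] <- [44 d6 cd 1f 34 6a 85 1b]
D2: mem[0x00..0x03] <- [85 1b 4a ce]
D3: mem[0x17..0x1d] <- [34 6a 85 1b 4a ce d7]
D4: mem[0x00..0x07] <- [1f 34 6a 85 1b 4a ce d7]
D5: mem[0x29..0x2c] <- [6a 85 1b 4a]
query mem[0x00]=0x1f, mem[0x20]=0x85, mem[0x2a]=0x85, mem[0x04]=0x1b, mem[0x05]=0x4a

MEM[0x00,0x20,0x2a,0x04,0x05] = 1f 85 85 1b 4a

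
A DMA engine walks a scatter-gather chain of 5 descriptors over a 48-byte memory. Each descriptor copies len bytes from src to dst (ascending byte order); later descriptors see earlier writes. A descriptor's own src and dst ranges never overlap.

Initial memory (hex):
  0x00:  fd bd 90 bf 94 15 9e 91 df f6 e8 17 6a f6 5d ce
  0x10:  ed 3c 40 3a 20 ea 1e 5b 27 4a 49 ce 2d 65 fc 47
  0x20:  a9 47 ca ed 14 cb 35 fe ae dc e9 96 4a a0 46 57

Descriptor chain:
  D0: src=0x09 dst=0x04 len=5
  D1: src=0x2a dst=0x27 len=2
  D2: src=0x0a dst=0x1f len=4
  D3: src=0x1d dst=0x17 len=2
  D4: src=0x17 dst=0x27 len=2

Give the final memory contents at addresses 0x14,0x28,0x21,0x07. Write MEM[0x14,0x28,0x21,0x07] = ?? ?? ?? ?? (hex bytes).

MEM[0x14,0x28,0x21,0x07] = 20 fc 6a 6a

  after D0: wrote 5B at 0x04 = f6e8176af6
  after D1: wrote 2B at 0x27 = e996
  after D2: wrote 4B at 0x1f = e8176af6
  after D3: wrote 2B at 0x17 = 65fc
  after D4: wrote 2B at 0x27 = 65fc
query mem[0x14]=0x20, mem[0x28]=0xfc, mem[0x21]=0x6a, mem[0x07]=0x6a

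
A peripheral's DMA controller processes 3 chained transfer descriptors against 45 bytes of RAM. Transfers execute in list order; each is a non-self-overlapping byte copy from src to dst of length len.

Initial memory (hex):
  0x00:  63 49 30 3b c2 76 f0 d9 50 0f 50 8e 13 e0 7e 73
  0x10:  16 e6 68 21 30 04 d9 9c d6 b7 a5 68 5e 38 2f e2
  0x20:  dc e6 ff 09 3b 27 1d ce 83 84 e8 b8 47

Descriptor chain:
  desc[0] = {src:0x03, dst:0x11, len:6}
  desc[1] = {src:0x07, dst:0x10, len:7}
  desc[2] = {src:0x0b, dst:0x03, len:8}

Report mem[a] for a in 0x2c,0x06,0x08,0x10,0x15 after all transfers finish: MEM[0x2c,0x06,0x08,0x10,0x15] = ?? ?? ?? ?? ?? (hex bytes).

MEM[0x2c,0x06,0x08,0x10,0x15] = 47 7e d9 d9 13

D0: mem[0x11..0x16] <- [3b c2 76 f0 d9 50]
D1: mem[0x10..0x16] <- [d9 50 0f 50 8e 13 e0]
D2: mem[0x03..0x0a] <- [8e 13 e0 7e 73 d9 50 0f]
query mem[0x2c]=0x47, mem[0x06]=0x7e, mem[0x08]=0xd9, mem[0x10]=0xd9, mem[0x15]=0x13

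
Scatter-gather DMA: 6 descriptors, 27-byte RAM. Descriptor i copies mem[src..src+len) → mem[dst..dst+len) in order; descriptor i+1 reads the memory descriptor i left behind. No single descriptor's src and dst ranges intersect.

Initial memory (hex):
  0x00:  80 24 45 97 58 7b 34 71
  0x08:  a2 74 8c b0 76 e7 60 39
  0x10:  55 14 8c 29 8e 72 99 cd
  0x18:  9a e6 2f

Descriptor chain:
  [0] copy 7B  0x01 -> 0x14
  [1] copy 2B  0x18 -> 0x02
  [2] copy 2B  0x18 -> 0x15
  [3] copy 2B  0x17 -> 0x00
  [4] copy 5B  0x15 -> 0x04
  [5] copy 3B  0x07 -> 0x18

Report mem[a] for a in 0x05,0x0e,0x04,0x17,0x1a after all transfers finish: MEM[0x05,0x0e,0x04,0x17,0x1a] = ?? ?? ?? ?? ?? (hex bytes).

D0: mem[0x14..0x1a] <- [24 45 97 58 7b 34 71]
D1: mem[0x02..0x03] <- [7b 34]
D2: mem[0x15..0x16] <- [7b 34]
D3: mem[0x00..0x01] <- [58 7b]
D4: mem[0x04..0x08] <- [7b 34 58 7b 34]
D5: mem[0x18..0x1a] <- [7b 34 74]
query mem[0x05]=0x34, mem[0x0e]=0x60, mem[0x04]=0x7b, mem[0x17]=0x58, mem[0x1a]=0x74

MEM[0x05,0x0e,0x04,0x17,0x1a] = 34 60 7b 58 74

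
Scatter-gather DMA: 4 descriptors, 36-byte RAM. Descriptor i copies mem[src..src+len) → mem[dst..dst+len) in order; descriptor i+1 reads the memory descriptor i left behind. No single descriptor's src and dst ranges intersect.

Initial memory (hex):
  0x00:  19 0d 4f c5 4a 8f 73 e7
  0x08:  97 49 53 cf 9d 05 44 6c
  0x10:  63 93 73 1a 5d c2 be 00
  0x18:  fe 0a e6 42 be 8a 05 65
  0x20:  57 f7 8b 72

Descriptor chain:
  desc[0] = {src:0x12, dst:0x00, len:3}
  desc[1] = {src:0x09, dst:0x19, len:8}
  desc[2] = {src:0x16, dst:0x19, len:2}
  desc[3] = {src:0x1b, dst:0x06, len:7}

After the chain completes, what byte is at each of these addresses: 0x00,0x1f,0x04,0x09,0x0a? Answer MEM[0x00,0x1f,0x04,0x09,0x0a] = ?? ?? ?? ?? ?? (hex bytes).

MEM[0x00,0x1f,0x04,0x09,0x0a] = 73 6c 4a 44 6c

[0] 0x12->0x00 len=3 : 73 1a 5d
[1] 0x09->0x19 len=8 : 49 53 cf 9d 05 44 6c 63
[2] 0x16->0x19 len=2 : be 00
[3] 0x1b->0x06 len=7 : cf 9d 05 44 6c 63 f7
query mem[0x00]=0x73, mem[0x1f]=0x6c, mem[0x04]=0x4a, mem[0x09]=0x44, mem[0x0a]=0x6c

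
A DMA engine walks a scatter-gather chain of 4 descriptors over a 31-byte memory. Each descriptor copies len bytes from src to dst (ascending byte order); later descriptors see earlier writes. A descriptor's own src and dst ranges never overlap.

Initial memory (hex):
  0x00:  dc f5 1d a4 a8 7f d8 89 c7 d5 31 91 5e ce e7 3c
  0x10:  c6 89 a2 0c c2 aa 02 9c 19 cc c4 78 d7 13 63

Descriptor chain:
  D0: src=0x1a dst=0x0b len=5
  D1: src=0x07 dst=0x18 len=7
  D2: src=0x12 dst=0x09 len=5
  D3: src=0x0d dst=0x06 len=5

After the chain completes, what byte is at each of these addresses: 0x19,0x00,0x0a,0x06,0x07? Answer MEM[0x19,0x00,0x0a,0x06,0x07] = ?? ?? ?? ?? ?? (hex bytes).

#0 dst[0x0b+5] := {0xc4,0x78,0xd7,0x13,0x63}
#1 dst[0x18+7] := {0x89,0xc7,0xd5,0x31,0xc4,0x78,0xd7}
#2 dst[0x09+5] := {0xa2,0x0c,0xc2,0xaa,0x02}
#3 dst[0x06+5] := {0x02,0x13,0x63,0xc6,0x89}
query mem[0x19]=0xc7, mem[0x00]=0xdc, mem[0x0a]=0x89, mem[0x06]=0x02, mem[0x07]=0x13

MEM[0x19,0x00,0x0a,0x06,0x07] = c7 dc 89 02 13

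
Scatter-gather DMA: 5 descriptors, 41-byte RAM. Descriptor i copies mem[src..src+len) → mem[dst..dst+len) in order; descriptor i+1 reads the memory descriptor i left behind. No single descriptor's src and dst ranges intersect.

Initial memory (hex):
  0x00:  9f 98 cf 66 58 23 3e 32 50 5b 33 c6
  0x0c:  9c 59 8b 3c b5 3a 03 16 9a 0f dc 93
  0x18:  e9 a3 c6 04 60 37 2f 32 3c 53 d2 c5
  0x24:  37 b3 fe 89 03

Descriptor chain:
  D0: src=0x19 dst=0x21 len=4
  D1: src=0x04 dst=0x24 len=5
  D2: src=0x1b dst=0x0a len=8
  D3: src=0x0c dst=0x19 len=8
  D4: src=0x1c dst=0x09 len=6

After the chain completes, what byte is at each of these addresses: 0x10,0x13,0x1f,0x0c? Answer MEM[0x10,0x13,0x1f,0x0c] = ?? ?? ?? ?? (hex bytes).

#0 dst[0x21+4] := {0xa3,0xc6,0x04,0x60}
#1 dst[0x24+5] := {0x58,0x23,0x3e,0x32,0x50}
#2 dst[0x0a+8] := {0x04,0x60,0x37,0x2f,0x32,0x3c,0xa3,0xc6}
#3 dst[0x19+8] := {0x37,0x2f,0x32,0x3c,0xa3,0xc6,0x03,0x16}
#4 dst[0x09+6] := {0x3c,0xa3,0xc6,0x03,0x16,0xa3}
query mem[0x10]=0xa3, mem[0x13]=0x16, mem[0x1f]=0x03, mem[0x0c]=0x03

MEM[0x10,0x13,0x1f,0x0c] = a3 16 03 03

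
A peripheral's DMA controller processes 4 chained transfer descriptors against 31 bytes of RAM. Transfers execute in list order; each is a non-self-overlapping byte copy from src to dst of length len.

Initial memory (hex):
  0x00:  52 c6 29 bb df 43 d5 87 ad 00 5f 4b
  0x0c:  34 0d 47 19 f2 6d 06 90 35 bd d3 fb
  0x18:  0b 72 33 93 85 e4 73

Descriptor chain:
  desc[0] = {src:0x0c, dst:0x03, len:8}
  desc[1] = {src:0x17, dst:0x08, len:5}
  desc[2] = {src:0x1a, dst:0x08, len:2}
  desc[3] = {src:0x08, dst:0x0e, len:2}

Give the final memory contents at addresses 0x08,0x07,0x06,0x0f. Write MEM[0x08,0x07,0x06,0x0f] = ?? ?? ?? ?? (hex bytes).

MEM[0x08,0x07,0x06,0x0f] = 33 f2 19 93

#0 dst[0x03+8] := {0x34,0x0d,0x47,0x19,0xf2,0x6d,0x06,0x90}
#1 dst[0x08+5] := {0xfb,0x0b,0x72,0x33,0x93}
#2 dst[0x08+2] := {0x33,0x93}
#3 dst[0x0e+2] := {0x33,0x93}
query mem[0x08]=0x33, mem[0x07]=0xf2, mem[0x06]=0x19, mem[0x0f]=0x93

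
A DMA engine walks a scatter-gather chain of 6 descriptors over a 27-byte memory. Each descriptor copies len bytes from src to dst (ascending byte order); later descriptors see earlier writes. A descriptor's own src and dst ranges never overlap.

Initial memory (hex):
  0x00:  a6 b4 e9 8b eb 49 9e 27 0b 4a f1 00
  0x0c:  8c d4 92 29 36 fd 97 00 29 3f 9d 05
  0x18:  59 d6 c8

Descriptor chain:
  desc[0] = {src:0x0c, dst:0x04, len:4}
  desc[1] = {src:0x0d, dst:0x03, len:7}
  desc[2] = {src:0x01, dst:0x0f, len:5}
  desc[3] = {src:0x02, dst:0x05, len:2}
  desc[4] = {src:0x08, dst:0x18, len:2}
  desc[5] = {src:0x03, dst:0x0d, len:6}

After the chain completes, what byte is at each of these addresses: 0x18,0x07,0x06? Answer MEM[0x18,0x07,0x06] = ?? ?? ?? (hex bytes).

MEM[0x18,0x07,0x06] = 97 fd d4

#0 dst[0x04+4] := {0x8c,0xd4,0x92,0x29}
#1 dst[0x03+7] := {0xd4,0x92,0x29,0x36,0xfd,0x97,0x00}
#2 dst[0x0f+5] := {0xb4,0xe9,0xd4,0x92,0x29}
#3 dst[0x05+2] := {0xe9,0xd4}
#4 dst[0x18+2] := {0x97,0x00}
#5 dst[0x0d+6] := {0xd4,0x92,0xe9,0xd4,0xfd,0x97}
query mem[0x18]=0x97, mem[0x07]=0xfd, mem[0x06]=0xd4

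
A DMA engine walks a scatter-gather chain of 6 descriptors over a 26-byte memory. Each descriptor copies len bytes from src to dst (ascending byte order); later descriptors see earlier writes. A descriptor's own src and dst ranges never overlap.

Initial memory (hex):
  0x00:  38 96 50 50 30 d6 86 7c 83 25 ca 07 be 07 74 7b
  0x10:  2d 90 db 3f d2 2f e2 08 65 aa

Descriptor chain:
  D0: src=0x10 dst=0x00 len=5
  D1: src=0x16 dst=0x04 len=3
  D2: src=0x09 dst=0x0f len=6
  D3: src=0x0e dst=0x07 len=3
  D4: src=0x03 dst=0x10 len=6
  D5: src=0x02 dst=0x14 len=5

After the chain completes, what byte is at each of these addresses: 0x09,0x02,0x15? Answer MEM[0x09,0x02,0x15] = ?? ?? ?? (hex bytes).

#0 dst[0x00+5] := {0x2d,0x90,0xdb,0x3f,0xd2}
#1 dst[0x04+3] := {0xe2,0x08,0x65}
#2 dst[0x0f+6] := {0x25,0xca,0x07,0xbe,0x07,0x74}
#3 dst[0x07+3] := {0x74,0x25,0xca}
#4 dst[0x10+6] := {0x3f,0xe2,0x08,0x65,0x74,0x25}
#5 dst[0x14+5] := {0xdb,0x3f,0xe2,0x08,0x65}
query mem[0x09]=0xca, mem[0x02]=0xdb, mem[0x15]=0x3f

MEM[0x09,0x02,0x15] = ca db 3f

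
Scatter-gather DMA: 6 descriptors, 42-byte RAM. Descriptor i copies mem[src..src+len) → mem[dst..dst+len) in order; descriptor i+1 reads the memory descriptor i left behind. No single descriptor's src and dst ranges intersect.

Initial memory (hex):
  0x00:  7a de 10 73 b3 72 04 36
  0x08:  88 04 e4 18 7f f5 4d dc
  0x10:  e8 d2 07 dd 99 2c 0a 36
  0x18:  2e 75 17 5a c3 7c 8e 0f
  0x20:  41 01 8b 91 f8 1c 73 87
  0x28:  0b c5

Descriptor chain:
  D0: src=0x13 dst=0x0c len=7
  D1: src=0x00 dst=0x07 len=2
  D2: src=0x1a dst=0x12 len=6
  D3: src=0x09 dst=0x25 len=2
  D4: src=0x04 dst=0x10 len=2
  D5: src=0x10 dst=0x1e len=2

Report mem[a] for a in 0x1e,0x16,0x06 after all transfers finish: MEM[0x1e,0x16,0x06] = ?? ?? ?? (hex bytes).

D0: mem[0x0c..0x12] <- [dd 99 2c 0a 36 2e 75]
D1: mem[0x07..0x08] <- [7a de]
D2: mem[0x12..0x17] <- [17 5a c3 7c 8e 0f]
D3: mem[0x25..0x26] <- [04 e4]
D4: mem[0x10..0x11] <- [b3 72]
D5: mem[0x1e..0x1f] <- [b3 72]
query mem[0x1e]=0xb3, mem[0x16]=0x8e, mem[0x06]=0x04

MEM[0x1e,0x16,0x06] = b3 8e 04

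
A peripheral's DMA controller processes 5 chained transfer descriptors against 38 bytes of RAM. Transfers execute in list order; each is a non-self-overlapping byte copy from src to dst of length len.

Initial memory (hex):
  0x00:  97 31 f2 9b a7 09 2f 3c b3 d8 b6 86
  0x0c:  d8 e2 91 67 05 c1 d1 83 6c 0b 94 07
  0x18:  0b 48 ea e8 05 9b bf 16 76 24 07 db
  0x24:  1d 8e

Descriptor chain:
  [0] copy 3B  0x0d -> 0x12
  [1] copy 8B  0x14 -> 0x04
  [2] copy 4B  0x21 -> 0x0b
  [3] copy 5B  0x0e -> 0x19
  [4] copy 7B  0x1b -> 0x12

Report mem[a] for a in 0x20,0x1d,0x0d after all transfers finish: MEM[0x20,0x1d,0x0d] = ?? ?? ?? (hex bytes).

  after D0: wrote 3B at 0x12 = e29167
  after D1: wrote 8B at 0x04 = 670b94070b48eae8
  after D2: wrote 4B at 0x0b = 2407db1d
  after D3: wrote 5B at 0x19 = 1d6705c1e2
  after D4: wrote 7B at 0x12 = 05c1e2bf167624
query mem[0x20]=0x76, mem[0x1d]=0xe2, mem[0x0d]=0xdb

MEM[0x20,0x1d,0x0d] = 76 e2 db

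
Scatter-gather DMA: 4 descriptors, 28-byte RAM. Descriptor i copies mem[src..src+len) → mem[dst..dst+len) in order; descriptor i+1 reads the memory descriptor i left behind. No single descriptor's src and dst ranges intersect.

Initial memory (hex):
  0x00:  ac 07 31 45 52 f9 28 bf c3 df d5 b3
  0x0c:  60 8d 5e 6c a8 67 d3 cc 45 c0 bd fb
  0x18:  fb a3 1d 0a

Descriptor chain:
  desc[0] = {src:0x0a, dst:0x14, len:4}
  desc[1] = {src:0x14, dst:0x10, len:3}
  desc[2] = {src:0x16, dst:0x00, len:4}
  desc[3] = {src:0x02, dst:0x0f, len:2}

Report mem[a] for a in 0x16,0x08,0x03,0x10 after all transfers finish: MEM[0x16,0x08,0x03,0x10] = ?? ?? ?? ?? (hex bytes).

MEM[0x16,0x08,0x03,0x10] = 60 c3 a3 a3

D0: mem[0x14..0x17] <- [d5 b3 60 8d]
D1: mem[0x10..0x12] <- [d5 b3 60]
D2: mem[0x00..0x03] <- [60 8d fb a3]
D3: mem[0x0f..0x10] <- [fb a3]
query mem[0x16]=0x60, mem[0x08]=0xc3, mem[0x03]=0xa3, mem[0x10]=0xa3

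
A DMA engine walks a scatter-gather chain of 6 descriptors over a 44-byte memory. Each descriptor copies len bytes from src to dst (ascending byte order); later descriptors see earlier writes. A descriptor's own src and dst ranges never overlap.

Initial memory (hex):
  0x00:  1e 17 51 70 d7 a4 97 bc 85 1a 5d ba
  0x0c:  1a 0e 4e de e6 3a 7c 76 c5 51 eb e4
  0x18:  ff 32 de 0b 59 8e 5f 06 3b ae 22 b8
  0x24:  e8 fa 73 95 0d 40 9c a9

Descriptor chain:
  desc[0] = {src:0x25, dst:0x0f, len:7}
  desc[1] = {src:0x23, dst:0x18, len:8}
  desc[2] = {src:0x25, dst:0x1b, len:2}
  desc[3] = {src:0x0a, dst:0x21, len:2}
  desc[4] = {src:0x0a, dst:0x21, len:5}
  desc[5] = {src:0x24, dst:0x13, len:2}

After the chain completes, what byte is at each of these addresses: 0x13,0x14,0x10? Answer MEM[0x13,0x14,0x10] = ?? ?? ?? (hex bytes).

#0 dst[0x0f+7] := {0xfa,0x73,0x95,0x0d,0x40,0x9c,0xa9}
#1 dst[0x18+8] := {0xb8,0xe8,0xfa,0x73,0x95,0x0d,0x40,0x9c}
#2 dst[0x1b+2] := {0xfa,0x73}
#3 dst[0x21+2] := {0x5d,0xba}
#4 dst[0x21+5] := {0x5d,0xba,0x1a,0x0e,0x4e}
#5 dst[0x13+2] := {0x0e,0x4e}
query mem[0x13]=0x0e, mem[0x14]=0x4e, mem[0x10]=0x73

MEM[0x13,0x14,0x10] = 0e 4e 73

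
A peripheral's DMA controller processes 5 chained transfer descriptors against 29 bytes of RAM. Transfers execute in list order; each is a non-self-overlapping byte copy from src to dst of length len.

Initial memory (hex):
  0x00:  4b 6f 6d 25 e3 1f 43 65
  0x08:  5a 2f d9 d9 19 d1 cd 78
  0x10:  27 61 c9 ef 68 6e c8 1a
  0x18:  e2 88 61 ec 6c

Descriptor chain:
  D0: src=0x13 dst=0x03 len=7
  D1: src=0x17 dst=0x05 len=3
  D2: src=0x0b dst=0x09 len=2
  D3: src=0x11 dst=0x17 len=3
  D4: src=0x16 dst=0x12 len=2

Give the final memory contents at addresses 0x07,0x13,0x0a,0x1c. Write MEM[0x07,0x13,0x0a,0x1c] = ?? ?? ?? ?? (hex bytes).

MEM[0x07,0x13,0x0a,0x1c] = 88 61 19 6c

D0: mem[0x03..0x09] <- [ef 68 6e c8 1a e2 88]
D1: mem[0x05..0x07] <- [1a e2 88]
D2: mem[0x09..0x0a] <- [d9 19]
D3: mem[0x17..0x19] <- [61 c9 ef]
D4: mem[0x12..0x13] <- [c8 61]
query mem[0x07]=0x88, mem[0x13]=0x61, mem[0x0a]=0x19, mem[0x1c]=0x6c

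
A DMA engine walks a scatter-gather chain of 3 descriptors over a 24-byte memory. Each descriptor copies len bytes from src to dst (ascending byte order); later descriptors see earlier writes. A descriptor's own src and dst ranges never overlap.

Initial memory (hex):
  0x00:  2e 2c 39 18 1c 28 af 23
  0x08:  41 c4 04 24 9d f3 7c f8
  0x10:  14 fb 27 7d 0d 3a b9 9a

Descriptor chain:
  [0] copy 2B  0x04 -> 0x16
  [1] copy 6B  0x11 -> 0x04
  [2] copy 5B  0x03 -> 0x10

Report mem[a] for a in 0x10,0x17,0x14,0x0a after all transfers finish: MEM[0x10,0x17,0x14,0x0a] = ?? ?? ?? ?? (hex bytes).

D0: mem[0x16..0x17] <- [1c 28]
D1: mem[0x04..0x09] <- [fb 27 7d 0d 3a 1c]
D2: mem[0x10..0x14] <- [18 fb 27 7d 0d]
query mem[0x10]=0x18, mem[0x17]=0x28, mem[0x14]=0x0d, mem[0x0a]=0x04

MEM[0x10,0x17,0x14,0x0a] = 18 28 0d 04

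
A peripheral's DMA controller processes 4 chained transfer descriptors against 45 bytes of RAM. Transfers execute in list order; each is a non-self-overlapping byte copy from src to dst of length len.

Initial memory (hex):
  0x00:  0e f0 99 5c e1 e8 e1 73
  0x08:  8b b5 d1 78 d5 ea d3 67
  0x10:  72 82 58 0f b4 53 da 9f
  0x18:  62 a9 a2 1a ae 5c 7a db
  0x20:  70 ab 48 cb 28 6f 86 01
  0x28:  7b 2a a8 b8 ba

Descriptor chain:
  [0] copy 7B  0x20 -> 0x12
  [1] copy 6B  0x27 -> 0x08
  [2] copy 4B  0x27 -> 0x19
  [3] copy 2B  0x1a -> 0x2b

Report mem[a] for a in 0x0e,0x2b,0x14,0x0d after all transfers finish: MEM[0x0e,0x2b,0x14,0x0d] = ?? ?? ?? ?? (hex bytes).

MEM[0x0e,0x2b,0x14,0x0d] = d3 7b 48 ba

[0] 0x20->0x12 len=7 : 70 ab 48 cb 28 6f 86
[1] 0x27->0x08 len=6 : 01 7b 2a a8 b8 ba
[2] 0x27->0x19 len=4 : 01 7b 2a a8
[3] 0x1a->0x2b len=2 : 7b 2a
query mem[0x0e]=0xd3, mem[0x2b]=0x7b, mem[0x14]=0x48, mem[0x0d]=0xba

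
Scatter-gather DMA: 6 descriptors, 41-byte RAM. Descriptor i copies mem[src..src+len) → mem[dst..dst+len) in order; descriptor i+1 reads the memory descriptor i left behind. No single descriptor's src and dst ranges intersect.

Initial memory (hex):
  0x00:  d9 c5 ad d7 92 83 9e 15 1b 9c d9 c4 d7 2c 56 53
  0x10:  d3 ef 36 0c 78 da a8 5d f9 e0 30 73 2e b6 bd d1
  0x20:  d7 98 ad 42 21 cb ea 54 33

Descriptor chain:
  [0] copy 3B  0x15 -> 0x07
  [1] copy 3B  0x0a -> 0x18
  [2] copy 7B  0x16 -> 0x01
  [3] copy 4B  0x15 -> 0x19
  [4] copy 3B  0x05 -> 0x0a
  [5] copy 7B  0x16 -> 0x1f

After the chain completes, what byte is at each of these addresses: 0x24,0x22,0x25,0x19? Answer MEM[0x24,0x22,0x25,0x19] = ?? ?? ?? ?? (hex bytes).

MEM[0x24,0x22,0x25,0x19] = 5d da d9 da

  after D0: wrote 3B at 0x07 = daa85d
  after D1: wrote 3B at 0x18 = d9c4d7
  after D2: wrote 7B at 0x01 = a85dd9c4d7732e
  after D3: wrote 4B at 0x19 = daa85dd9
  after D4: wrote 3B at 0x0a = d7732e
  after D5: wrote 7B at 0x1f = a85dd9daa85dd9
query mem[0x24]=0x5d, mem[0x22]=0xda, mem[0x25]=0xd9, mem[0x19]=0xda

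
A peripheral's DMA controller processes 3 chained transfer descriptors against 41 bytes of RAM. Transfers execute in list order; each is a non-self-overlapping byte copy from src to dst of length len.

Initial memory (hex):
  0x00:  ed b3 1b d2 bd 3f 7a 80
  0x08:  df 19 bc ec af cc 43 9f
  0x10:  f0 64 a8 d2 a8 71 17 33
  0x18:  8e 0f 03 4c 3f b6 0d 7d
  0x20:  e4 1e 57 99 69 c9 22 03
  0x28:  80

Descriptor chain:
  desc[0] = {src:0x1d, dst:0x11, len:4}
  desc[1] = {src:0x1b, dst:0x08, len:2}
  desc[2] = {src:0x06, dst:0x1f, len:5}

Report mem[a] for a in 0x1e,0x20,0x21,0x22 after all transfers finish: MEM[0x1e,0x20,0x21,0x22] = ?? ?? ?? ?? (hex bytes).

#0 dst[0x11+4] := {0xb6,0x0d,0x7d,0xe4}
#1 dst[0x08+2] := {0x4c,0x3f}
#2 dst[0x1f+5] := {0x7a,0x80,0x4c,0x3f,0xbc}
query mem[0x1e]=0x0d, mem[0x20]=0x80, mem[0x21]=0x4c, mem[0x22]=0x3f

MEM[0x1e,0x20,0x21,0x22] = 0d 80 4c 3f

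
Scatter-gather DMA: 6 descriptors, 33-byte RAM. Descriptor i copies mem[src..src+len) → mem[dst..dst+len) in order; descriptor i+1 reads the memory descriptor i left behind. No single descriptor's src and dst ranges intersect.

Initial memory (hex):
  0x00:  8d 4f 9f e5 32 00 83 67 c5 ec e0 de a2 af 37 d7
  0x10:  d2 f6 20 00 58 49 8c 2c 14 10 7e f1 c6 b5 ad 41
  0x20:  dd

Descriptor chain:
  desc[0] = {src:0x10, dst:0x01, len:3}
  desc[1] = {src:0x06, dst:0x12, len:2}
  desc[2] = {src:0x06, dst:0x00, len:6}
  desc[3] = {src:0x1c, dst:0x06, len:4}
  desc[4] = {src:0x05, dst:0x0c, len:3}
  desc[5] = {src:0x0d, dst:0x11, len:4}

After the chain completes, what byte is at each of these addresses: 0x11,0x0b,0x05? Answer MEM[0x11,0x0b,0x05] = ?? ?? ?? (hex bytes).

#0 dst[0x01+3] := {0xd2,0xf6,0x20}
#1 dst[0x12+2] := {0x83,0x67}
#2 dst[0x00+6] := {0x83,0x67,0xc5,0xec,0xe0,0xde}
#3 dst[0x06+4] := {0xc6,0xb5,0xad,0x41}
#4 dst[0x0c+3] := {0xde,0xc6,0xb5}
#5 dst[0x11+4] := {0xc6,0xb5,0xd7,0xd2}
query mem[0x11]=0xc6, mem[0x0b]=0xde, mem[0x05]=0xde

MEM[0x11,0x0b,0x05] = c6 de de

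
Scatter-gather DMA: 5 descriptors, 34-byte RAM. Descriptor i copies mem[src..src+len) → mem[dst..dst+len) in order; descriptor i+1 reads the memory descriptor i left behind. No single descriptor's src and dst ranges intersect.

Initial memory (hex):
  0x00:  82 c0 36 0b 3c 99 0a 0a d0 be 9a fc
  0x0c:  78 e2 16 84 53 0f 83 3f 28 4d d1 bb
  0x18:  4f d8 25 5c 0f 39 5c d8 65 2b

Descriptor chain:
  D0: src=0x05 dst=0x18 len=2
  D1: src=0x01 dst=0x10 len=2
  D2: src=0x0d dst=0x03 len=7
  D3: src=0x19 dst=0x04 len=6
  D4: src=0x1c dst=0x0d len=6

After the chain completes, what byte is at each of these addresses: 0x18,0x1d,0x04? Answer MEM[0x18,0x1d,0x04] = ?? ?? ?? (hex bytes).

MEM[0x18,0x1d,0x04] = 99 39 0a

D0: mem[0x18..0x19] <- [99 0a]
D1: mem[0x10..0x11] <- [c0 36]
D2: mem[0x03..0x09] <- [e2 16 84 c0 36 83 3f]
D3: mem[0x04..0x09] <- [0a 25 5c 0f 39 5c]
D4: mem[0x0d..0x12] <- [0f 39 5c d8 65 2b]
query mem[0x18]=0x99, mem[0x1d]=0x39, mem[0x04]=0x0a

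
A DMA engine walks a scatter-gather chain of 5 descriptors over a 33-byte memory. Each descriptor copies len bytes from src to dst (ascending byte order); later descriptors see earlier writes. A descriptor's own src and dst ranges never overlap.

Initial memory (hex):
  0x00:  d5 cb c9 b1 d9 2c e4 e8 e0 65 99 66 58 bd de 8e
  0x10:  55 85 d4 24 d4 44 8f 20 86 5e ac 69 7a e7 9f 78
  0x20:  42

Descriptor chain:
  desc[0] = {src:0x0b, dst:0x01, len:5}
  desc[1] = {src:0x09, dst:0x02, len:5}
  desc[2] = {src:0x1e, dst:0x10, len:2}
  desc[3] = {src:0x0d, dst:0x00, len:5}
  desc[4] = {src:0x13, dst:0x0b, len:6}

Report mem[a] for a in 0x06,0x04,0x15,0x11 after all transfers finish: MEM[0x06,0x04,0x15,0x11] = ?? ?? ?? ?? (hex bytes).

MEM[0x06,0x04,0x15,0x11] = bd 78 44 78

D0: mem[0x01..0x05] <- [66 58 bd de 8e]
D1: mem[0x02..0x06] <- [65 99 66 58 bd]
D2: mem[0x10..0x11] <- [9f 78]
D3: mem[0x00..0x04] <- [bd de 8e 9f 78]
D4: mem[0x0b..0x10] <- [24 d4 44 8f 20 86]
query mem[0x06]=0xbd, mem[0x04]=0x78, mem[0x15]=0x44, mem[0x11]=0x78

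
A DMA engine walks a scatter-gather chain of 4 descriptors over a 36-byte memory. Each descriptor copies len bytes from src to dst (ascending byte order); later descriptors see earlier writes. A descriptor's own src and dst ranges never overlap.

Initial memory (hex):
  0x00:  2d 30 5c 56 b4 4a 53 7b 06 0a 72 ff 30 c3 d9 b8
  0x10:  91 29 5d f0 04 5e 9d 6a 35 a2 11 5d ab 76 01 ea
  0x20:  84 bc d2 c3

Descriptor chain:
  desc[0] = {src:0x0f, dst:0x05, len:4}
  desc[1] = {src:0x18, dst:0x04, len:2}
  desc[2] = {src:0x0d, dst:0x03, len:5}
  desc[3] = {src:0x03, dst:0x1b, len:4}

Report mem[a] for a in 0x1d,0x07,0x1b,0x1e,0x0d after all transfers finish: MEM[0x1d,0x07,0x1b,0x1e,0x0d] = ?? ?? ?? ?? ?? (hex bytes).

D0: mem[0x05..0x08] <- [b8 91 29 5d]
D1: mem[0x04..0x05] <- [35 a2]
D2: mem[0x03..0x07] <- [c3 d9 b8 91 29]
D3: mem[0x1b..0x1e] <- [c3 d9 b8 91]
query mem[0x1d]=0xb8, mem[0x07]=0x29, mem[0x1b]=0xc3, mem[0x1e]=0x91, mem[0x0d]=0xc3

MEM[0x1d,0x07,0x1b,0x1e,0x0d] = b8 29 c3 91 c3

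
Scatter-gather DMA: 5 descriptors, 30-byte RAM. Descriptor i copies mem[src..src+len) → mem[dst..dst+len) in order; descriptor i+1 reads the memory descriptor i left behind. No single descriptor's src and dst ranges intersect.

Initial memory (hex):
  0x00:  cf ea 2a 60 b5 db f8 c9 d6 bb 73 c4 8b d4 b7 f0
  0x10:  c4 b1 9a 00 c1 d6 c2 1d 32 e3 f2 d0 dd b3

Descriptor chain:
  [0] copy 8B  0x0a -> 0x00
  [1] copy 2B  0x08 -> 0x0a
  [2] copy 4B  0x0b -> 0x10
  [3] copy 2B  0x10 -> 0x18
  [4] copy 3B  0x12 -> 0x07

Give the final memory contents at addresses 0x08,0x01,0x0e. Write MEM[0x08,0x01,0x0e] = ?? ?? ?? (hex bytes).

#0 dst[0x00+8] := {0x73,0xc4,0x8b,0xd4,0xb7,0xf0,0xc4,0xb1}
#1 dst[0x0a+2] := {0xd6,0xbb}
#2 dst[0x10+4] := {0xbb,0x8b,0xd4,0xb7}
#3 dst[0x18+2] := {0xbb,0x8b}
#4 dst[0x07+3] := {0xd4,0xb7,0xc1}
query mem[0x08]=0xb7, mem[0x01]=0xc4, mem[0x0e]=0xb7

MEM[0x08,0x01,0x0e] = b7 c4 b7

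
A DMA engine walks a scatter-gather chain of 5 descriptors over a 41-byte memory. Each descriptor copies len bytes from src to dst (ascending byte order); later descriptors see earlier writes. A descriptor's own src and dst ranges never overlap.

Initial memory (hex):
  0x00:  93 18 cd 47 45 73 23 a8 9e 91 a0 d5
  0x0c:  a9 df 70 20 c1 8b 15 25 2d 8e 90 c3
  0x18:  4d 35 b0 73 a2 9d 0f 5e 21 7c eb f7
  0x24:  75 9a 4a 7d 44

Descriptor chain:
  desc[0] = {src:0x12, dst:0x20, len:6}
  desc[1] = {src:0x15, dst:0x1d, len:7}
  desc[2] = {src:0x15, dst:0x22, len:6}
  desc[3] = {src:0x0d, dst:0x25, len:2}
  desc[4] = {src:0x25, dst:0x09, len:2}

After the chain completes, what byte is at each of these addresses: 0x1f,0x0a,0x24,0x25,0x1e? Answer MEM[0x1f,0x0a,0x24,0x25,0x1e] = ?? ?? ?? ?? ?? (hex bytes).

[0] 0x12->0x20 len=6 : 15 25 2d 8e 90 c3
[1] 0x15->0x1d len=7 : 8e 90 c3 4d 35 b0 73
[2] 0x15->0x22 len=6 : 8e 90 c3 4d 35 b0
[3] 0x0d->0x25 len=2 : df 70
[4] 0x25->0x09 len=2 : df 70
query mem[0x1f]=0xc3, mem[0x0a]=0x70, mem[0x24]=0xc3, mem[0x25]=0xdf, mem[0x1e]=0x90

MEM[0x1f,0x0a,0x24,0x25,0x1e] = c3 70 c3 df 90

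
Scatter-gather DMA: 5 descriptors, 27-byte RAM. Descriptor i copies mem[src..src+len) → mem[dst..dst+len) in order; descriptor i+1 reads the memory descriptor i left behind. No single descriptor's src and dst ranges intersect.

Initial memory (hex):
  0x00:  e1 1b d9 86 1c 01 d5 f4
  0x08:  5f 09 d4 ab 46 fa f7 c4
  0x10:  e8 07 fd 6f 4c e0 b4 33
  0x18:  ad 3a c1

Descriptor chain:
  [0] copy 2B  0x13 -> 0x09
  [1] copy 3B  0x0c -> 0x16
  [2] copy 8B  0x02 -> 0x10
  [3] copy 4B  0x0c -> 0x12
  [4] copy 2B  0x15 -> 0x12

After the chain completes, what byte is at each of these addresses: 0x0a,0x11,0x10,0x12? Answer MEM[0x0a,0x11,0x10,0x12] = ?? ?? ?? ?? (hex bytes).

[0] 0x13->0x09 len=2 : 6f 4c
[1] 0x0c->0x16 len=3 : 46 fa f7
[2] 0x02->0x10 len=8 : d9 86 1c 01 d5 f4 5f 6f
[3] 0x0c->0x12 len=4 : 46 fa f7 c4
[4] 0x15->0x12 len=2 : c4 5f
query mem[0x0a]=0x4c, mem[0x11]=0x86, mem[0x10]=0xd9, mem[0x12]=0xc4

MEM[0x0a,0x11,0x10,0x12] = 4c 86 d9 c4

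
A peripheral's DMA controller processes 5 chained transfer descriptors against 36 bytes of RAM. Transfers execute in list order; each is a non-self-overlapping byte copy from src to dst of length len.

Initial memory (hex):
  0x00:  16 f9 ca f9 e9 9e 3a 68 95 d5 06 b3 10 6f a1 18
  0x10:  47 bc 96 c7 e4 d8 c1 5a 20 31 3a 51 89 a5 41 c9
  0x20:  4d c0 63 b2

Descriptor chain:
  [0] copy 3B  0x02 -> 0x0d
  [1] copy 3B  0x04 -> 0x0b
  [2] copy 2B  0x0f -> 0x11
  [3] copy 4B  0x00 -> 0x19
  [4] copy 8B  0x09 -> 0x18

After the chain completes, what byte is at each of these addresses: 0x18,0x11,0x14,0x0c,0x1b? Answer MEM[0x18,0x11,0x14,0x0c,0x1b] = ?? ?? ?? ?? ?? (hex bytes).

MEM[0x18,0x11,0x14,0x0c,0x1b] = d5 e9 e4 9e 9e

  after D0: wrote 3B at 0x0d = caf9e9
  after D1: wrote 3B at 0x0b = e99e3a
  after D2: wrote 2B at 0x11 = e947
  after D3: wrote 4B at 0x19 = 16f9caf9
  after D4: wrote 8B at 0x18 = d506e99e3af9e947
query mem[0x18]=0xd5, mem[0x11]=0xe9, mem[0x14]=0xe4, mem[0x0c]=0x9e, mem[0x1b]=0x9e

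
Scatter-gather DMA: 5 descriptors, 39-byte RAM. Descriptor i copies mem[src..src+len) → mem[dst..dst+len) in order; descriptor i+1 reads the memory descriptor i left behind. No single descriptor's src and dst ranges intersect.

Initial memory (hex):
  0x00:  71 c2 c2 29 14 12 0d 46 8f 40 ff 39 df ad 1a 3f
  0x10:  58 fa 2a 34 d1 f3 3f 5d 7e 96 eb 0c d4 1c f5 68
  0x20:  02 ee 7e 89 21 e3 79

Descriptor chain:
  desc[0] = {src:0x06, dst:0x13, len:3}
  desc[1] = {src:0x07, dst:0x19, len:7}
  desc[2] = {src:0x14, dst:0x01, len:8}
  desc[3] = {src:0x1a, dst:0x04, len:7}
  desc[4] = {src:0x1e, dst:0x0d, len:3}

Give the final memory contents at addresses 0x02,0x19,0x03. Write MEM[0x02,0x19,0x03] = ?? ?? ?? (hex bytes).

MEM[0x02,0x19,0x03] = 8f 46 3f

D0: mem[0x13..0x15] <- [0d 46 8f]
D1: mem[0x19..0x1f] <- [46 8f 40 ff 39 df ad]
D2: mem[0x01..0x08] <- [46 8f 3f 5d 7e 46 8f 40]
D3: mem[0x04..0x0a] <- [8f 40 ff 39 df ad 02]
D4: mem[0x0d..0x0f] <- [df ad 02]
query mem[0x02]=0x8f, mem[0x19]=0x46, mem[0x03]=0x3f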